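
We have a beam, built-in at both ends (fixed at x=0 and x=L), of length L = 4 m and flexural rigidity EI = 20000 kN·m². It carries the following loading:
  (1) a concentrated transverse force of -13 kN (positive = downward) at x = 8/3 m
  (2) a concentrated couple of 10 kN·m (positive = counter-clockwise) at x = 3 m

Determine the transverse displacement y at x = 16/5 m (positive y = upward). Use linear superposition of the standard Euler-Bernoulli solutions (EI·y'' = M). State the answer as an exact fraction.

y(16/5) = 1627/40500000 m

Load 1 — point force P=-13 kN at a=8/3 m (b=L-a=4/3):
  y_1 = -Pa²(L-x)²(3bL-(3b+a)(L-x))/(6L³EI)  [x>a] = -(-13)·(8/3)²·(4-(16/5))²·(3·(4/3)·4-(3·(4/3)+(8/3))·(4-(16/5)))/(6·4³·20000) = 104/1265625 m
Load 2 — applied couple M₀=10 kN·m at a=3 m (b=L-a=1):
  y_2 = (R_Ax³/6 - M_Ax²/2 - M₀(x-a)²/2)/EI  [x>a] with R_A=45/16, M_A=25/8 = ((45/16)·(16/5)³/6 - (25/8)·(16/5)²/2 - 10·((16/5)-3)²/2)/20000 = -21/500000 m
Superposition: y = Σ y_i = 1627/40500000 m ≈ 0.000040 m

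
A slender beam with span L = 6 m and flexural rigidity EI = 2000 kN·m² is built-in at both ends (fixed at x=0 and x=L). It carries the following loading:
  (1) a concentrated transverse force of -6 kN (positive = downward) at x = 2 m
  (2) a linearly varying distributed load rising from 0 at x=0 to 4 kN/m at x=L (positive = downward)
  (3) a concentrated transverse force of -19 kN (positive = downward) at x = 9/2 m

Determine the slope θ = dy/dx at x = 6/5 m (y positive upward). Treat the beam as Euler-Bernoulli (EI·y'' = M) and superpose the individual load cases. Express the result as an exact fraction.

Load 1 — point force P=-6 kN at a=2 m (b=L-a=4):
  θ_1 = -Pb²x(2aL-(3a+b)x)/(2L³EI)  [x≤a] = -(-6)·4²·(6/5)·(2·2·6-(3·2+4)·(6/5))/(2·6³·2000) = 1/625 rad
Load 2 — triangular load w₀=4 kN/m (0→w₀ over full span):
  θ_2 = -w₀(2x(L-x)(L-2x)(x+2L)+x²(L-x)²)/(120LEI) = -4·(2·(6/5)·(6-(6/5))·(6-2·(6/5))·((6/5)+2·6)+(6/5)²·(6-(6/5))²)/(120·6·2000) = -126/78125 rad
Load 3 — point force P=-19 kN at a=9/2 m (b=L-a=3/2):
  θ_3 = -Pb²x(2aL-(3a+b)x)/(2L³EI)  [x≤a] = -(-19)·(3/2)²·(6/5)·(2·(9/2)·6-(3·(9/2)+(3/2))·(6/5))/(2·6³·2000) = 171/80000 rad
Superposition: θ = Σ θ_i = 21247/10000000 rad ≈ 0.002125 rad

θ(6/5) = 21247/10000000 rad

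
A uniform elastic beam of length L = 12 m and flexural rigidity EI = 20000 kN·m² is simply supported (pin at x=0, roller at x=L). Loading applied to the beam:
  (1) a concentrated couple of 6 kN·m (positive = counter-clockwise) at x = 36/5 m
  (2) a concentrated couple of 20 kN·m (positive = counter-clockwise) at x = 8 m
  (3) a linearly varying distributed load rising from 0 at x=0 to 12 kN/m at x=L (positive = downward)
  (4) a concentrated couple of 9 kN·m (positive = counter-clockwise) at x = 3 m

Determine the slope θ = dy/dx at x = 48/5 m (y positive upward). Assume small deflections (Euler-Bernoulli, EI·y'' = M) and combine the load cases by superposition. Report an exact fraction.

Load 1 — applied couple M₀=6 kN·m at a=36/5 m (b=L-a=24/5):
  θ_1 = (M₀x²/(2L)-M₀(x-a)+C₁)/EI  [x>a] with C₁=M₀(3b²-L²)/(6L)=-156/25 = (6·(48/5)²/(2·12)-6·((48/5)-(36/5))+(-156/25))/20000 = 3/25000 rad
Load 2 — applied couple M₀=20 kN·m at a=8 m (b=L-a=4):
  θ_2 = (M₀x²/(2L)-M₀(x-a)+C₁)/EI  [x>a] with C₁=M₀(3b²-L²)/(6L)=-80/3 = (20·(48/5)²/(2·12)-20·((48/5)-8)+(-80/3))/20000 = 17/18750 rad
Load 3 — triangular load w₀=12 kN/m (0→w₀ over full span):
  θ_3 = -w₀(7L⁴-30L²x²+15x⁴)/(360LEI) = -12·(7·12⁴-30·12²·(48/5)²+15·(48/5)⁴)/(360·12·20000) = 6813/390625 rad
Load 4 — applied couple M₀=9 kN·m at a=3 m (b=L-a=9):
  θ_4 = (M₀x²/(2L)-M₀(x-a)+C₁)/EI  [x>a] with C₁=M₀(3b²-L²)/(6L)=99/8 = (9·(48/5)²/(2·12)-9·((48/5)-3)+(99/8))/20000 = -2493/4000000 rad
Superposition: θ = Σ θ_i = 5353409/300000000 rad ≈ 0.017845 rad

θ(48/5) = 5353409/300000000 rad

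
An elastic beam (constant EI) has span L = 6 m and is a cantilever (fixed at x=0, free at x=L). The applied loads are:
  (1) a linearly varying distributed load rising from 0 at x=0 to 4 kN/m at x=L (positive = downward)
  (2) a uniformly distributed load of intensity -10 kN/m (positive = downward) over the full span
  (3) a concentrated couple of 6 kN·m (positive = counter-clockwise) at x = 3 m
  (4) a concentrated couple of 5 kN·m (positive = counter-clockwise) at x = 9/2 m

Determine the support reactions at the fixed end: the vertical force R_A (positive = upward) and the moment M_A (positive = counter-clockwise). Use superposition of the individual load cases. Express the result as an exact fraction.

Load 1 — triangular load w₀=4 kN/m (0→w₀ over full span):
  R_A = w₀L/2 = 4·6/2 = 12 kN
  M_A = w₀L²/3 = 4·6²/3 = 48 kN·m
Load 2 — uniform load w=-10 kN/m over full span:
  R_A = wL = (-10)·6 = -60 kN
  M_A = wL²/2 = (-10)·6²/2 = -180 kN·m
Load 3 — applied couple M₀=6 kN·m at a=3 m (b=L-a=3):
  R_A = 0 kN
  M_A = -M₀ = -6 kN·m
Load 4 — applied couple M₀=5 kN·m at a=9/2 m (b=L-a=3/2):
  R_A = 0 kN
  M_A = -M₀ = -5 kN·m
Superposition: R_A = -48 kN, M_A = -143 kN·m

R_A = -48 kN, M_A = -143 kN·m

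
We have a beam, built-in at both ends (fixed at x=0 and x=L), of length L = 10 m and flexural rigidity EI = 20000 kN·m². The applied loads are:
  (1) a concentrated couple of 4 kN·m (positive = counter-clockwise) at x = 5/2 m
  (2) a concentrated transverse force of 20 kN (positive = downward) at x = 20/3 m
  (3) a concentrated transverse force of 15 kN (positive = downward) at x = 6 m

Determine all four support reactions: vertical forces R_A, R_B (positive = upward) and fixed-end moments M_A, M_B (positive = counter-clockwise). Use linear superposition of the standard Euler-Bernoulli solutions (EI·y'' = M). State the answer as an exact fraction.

R_A = 29471/2700 kN, M_A = 15371/540 kN·m, R_B = 65029/2700 kN, M_B = -26989/540 kN·m

Load 1 — applied couple M₀=4 kN·m at a=5/2 m (b=L-a=15/2):
  R_A = 6M₀ab/L³ = 6·4·(5/2)·(15/2)/10³ = 9/20 kN
  M_A = M₀b(2a-b)/L² = 4·(15/2)·(2·(5/2)-(15/2))/10² = -3/4 kN·m
  R_B = -6M₀ab/L³ = -6·4·(5/2)·(15/2)/10³ = -9/20 kN
  M_B = M₀a(2b-a)/L² = 4·(5/2)·(2·(15/2)-(5/2))/10² = 5/4 kN·m
Load 2 — point force P=20 kN at a=20/3 m (b=L-a=10/3):
  R_A = Pb²(3a+b)/L³ = 20·(10/3)²·(3·(20/3)+(10/3))/10³ = 140/27 kN
  M_A = Pab²/L² = 20·(20/3)·(10/3)²/10² = 400/27 kN·m
  R_B = Pa²(a+3b)/L³ = 20·(20/3)²·((20/3)+3·(10/3))/10³ = 400/27 kN
  M_B = -Pa²b/L² = -20·(20/3)²·(10/3)/10² = -800/27 kN·m
Load 3 — point force P=15 kN at a=6 m (b=L-a=4):
  R_A = Pb²(3a+b)/L³ = 15·4²·(3·6+4)/10³ = 132/25 kN
  M_A = Pab²/L² = 15·6·4²/10² = 72/5 kN·m
  R_B = Pa²(a+3b)/L³ = 15·6²·(6+3·4)/10³ = 243/25 kN
  M_B = -Pa²b/L² = -15·6²·4/10² = -108/5 kN·m
Superposition: R_A = 29471/2700 kN, M_A = 15371/540 kN·m, R_B = 65029/2700 kN, M_B = -26989/540 kN·m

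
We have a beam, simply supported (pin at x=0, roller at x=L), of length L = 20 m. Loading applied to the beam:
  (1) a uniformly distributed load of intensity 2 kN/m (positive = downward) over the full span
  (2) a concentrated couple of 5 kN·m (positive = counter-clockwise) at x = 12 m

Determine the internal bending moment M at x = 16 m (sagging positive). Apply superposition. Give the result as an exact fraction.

M(16) = 63 kN·m

Load 1 — uniform load w=2 kN/m over full span:
  M_1 = wx(L-x)/2 = 2·16·(20-16)/2 = 64 kN·m
Load 2 — applied couple M₀=5 kN·m at a=12 m (b=L-a=8):
  M_2 = M₀x/L - M₀  [x>a] = 5·16/20 - 5 = -1 kN·m
Superposition: M = Σ M_i = 63 kN·m ≈ 63.000000 kN·m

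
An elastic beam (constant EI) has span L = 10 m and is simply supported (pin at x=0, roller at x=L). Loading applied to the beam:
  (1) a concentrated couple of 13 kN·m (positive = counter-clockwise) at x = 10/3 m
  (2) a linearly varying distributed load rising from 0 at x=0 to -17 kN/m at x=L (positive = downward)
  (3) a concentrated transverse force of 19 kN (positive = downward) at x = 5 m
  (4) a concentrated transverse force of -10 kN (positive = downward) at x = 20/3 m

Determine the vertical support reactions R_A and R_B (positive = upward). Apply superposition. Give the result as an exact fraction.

R_A = -313/15 kN, R_B = -827/15 kN

Load 1 — applied couple M₀=13 kN·m at a=10/3 m (b=L-a=20/3):
  R_A = M₀/L = 13/10 kN
  R_B = -M₀/L = -13/10 kN
Load 2 — triangular load w₀=-17 kN/m (0→w₀ over full span):
  R_A = w₀L/6 = (-17)·10/6 = -85/3 kN
  R_B = w₀L/3 = (-17)·10/3 = -170/3 kN
Load 3 — point force P=19 kN at a=5 m (b=L-a=5):
  R_A = Pb/L = 19·5/10 = 19/2 kN
  R_B = Pa/L = 19·5/10 = 19/2 kN
Load 4 — point force P=-10 kN at a=20/3 m (b=L-a=10/3):
  R_A = Pb/L = (-10)·(10/3)/10 = -10/3 kN
  R_B = Pa/L = (-10)·(20/3)/10 = -20/3 kN
Superposition: R_A = -313/15 kN, R_B = -827/15 kN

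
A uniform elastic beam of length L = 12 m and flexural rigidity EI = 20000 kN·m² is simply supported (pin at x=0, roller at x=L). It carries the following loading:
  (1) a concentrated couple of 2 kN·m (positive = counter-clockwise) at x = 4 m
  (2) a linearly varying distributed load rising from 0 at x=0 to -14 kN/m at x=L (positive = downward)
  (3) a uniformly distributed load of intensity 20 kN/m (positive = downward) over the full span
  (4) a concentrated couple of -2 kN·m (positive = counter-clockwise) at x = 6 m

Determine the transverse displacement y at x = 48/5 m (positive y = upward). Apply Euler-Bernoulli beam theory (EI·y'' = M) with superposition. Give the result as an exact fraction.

y(48/5) = -7903799/78125000 m

Load 1 — applied couple M₀=2 kN·m at a=4 m (b=L-a=8):
  y_1 = (M₀x³/(6L)-M₀(x-a)²/2+C₁x)/EI  [x>a] with C₁=M₀(3b²-L²)/(6L)=4/3 = (2·(48/5)³/(6·12)-2·((48/5)-4)²/2+(4/3)·(48/5))/20000 = 47/156250 m
Load 2 — triangular load w₀=-14 kN/m (0→w₀ over full span):
  y_2 = -w₀x(7L⁴-10L²x²+3x⁴)/(360LEI) = -(-14)·(48/5)·(7·12⁴-10·12²·(48/5)²+3·(48/5)⁴)/(360·12·20000) = 576072/9765625 m
Load 3 — uniform load w=20 kN/m over full span:
  y_3 = -wx(L³-2Lx²+x³)/(24EI) = -20·(48/5)·(12³-2·12·(48/5)²+(48/5)³)/(24·20000) = -12528/78125 m
Load 4 — applied couple M₀=-2 kN·m at a=6 m (b=L-a=6):
  y_4 = (M₀x³/(6L)-M₀(x-a)²/2+C₁x)/EI  [x>a] with C₁=M₀(3b²-L²)/(6L)=1 = ((-2)·(48/5)³/(6·12)-(-2)·((48/5)-6)²/2+1·(48/5))/20000 = -63/625000 m
Superposition: y = Σ y_i = -7903799/78125000 m ≈ -0.101169 m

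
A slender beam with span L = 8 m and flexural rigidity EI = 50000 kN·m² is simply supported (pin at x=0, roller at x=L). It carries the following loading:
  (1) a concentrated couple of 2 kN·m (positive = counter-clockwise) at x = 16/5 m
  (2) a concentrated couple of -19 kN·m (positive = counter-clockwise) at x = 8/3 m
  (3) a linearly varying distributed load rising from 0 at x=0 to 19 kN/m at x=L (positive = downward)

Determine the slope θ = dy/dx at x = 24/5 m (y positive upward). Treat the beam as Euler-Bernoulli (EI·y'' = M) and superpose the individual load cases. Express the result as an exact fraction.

θ(24/5) = 6419/5859375 rad

Load 1 — applied couple M₀=2 kN·m at a=16/5 m (b=L-a=24/5):
  θ_1 = (M₀x²/(2L)-M₀(x-a)+C₁)/EI  [x>a] with C₁=M₀(3b²-L²)/(6L)=16/75 = (2·(24/5)²/(2·8)-2·((24/5)-(16/5))+(16/75))/50000 = -1/468750 rad
Load 2 — applied couple M₀=-19 kN·m at a=8/3 m (b=L-a=16/3):
  θ_2 = (M₀x²/(2L)-M₀(x-a)+C₁)/EI  [x>a] with C₁=M₀(3b²-L²)/(6L)=-76/9 = ((-19)·(24/5)²/(2·8)-(-19)·((24/5)-(8/3))+(-76/9))/50000 = 133/1406250 rad
Load 3 — triangular load w₀=19 kN/m (0→w₀ over full span):
  θ_3 = -w₀(7L⁴-30L²x²+15x⁴)/(360LEI) = -19·(7·8⁴-30·8²·(24/5)²+15·(24/5)⁴)/(360·8·50000) = 17632/17578125 rad
Superposition: θ = Σ θ_i = 6419/5859375 rad ≈ 0.001096 rad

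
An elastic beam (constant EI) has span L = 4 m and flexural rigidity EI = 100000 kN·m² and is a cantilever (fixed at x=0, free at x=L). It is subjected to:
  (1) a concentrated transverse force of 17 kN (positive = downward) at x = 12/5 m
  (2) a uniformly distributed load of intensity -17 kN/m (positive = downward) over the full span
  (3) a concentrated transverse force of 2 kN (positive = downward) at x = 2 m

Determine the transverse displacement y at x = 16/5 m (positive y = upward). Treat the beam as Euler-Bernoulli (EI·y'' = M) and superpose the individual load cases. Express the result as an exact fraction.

Load 1 — point force P=17 kN at a=12/5 m (b=L-a=8/5):
  y_1 = -Pa²(3x-a)/(6EI)  [x>a] = -17·(12/5)²·(3·(16/5)-(12/5))/(6·100000) = -459/390625 m
Load 2 — uniform load w=-17 kN/m over full span:
  y_2 = -wx²(x²-4Lx+6L²)/(24EI) = -(-17)·(16/5)²·((16/5)²-4·4·(16/5)+6·4²)/(24·100000) = 23392/5859375 m
Load 3 — point force P=2 kN at a=2 m (b=L-a=2):
  y_3 = -Pa²(3x-a)/(6EI)  [x>a] = -2·2²·(3·(16/5)-2)/(6·100000) = -19/187500 m
Superposition: y = Σ y_i = 63653/23437500 m ≈ 0.002716 m

y(16/5) = 63653/23437500 m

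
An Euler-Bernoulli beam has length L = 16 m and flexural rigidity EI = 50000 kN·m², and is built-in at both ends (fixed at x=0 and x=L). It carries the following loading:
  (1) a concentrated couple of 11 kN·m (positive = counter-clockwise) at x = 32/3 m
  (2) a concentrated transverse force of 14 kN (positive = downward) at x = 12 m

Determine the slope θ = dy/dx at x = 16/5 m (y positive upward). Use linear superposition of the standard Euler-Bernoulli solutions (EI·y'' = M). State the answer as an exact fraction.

θ(16/5) = -46/78125 rad

Load 1 — applied couple M₀=11 kN·m at a=32/3 m (b=L-a=16/3):
  θ_1 = (R_Ax²/2 - M_Ax)/EI  [x≤a] with R_A=11/12, M_A=11/3 = ((11/12)·(16/5)²/2 - (11/3)·(16/5))/50000 = -11/78125 rad
Load 2 — point force P=14 kN at a=12 m (b=L-a=4):
  θ_2 = -Pb²x(2aL-(3a+b)x)/(2L³EI)  [x≤a] = -14·4²·(16/5)·(2·12·16-(3·12+4)·(16/5))/(2·16³·50000) = -7/15625 rad
Superposition: θ = Σ θ_i = -46/78125 rad ≈ -0.000589 rad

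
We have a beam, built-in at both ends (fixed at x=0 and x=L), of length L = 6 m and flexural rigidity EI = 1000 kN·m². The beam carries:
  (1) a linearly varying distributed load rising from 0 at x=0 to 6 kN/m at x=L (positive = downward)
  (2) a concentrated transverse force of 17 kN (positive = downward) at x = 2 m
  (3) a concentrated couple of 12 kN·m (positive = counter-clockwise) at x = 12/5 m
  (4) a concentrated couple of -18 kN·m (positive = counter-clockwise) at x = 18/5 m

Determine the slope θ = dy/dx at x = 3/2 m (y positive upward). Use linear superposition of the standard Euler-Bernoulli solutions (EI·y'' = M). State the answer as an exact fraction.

Load 1 — triangular load w₀=6 kN/m (0→w₀ over full span):
  θ_1 = -w₀(2x(L-x)(L-2x)(x+2L)+x²(L-x)²)/(120LEI) = -6·(2·(3/2)·(6-(3/2))·(6-2·(3/2))·((3/2)+2·6)+(3/2)²·(6-(3/2))²)/(120·6·1000) = -3159/640000 rad
Load 2 — point force P=17 kN at a=2 m (b=L-a=4):
  θ_2 = -Pb²x(2aL-(3a+b)x)/(2L³EI)  [x≤a] = -17·4²·(3/2)·(2·2·6-(3·2+4)·(3/2))/(2·6³·1000) = -17/2000 rad
Load 3 — applied couple M₀=12 kN·m at a=12/5 m (b=L-a=18/5):
  θ_3 = (R_Ax²/2 - M_Ax)/EI  [x≤a] with R_A=72/25, M_A=36/25 = ((72/25)·(3/2)²/2 - (36/25)·(3/2))/1000 = 27/25000 rad
Load 4 — applied couple M₀=-18 kN·m at a=18/5 m (b=L-a=12/5):
  θ_4 = (R_Ax²/2 - M_Ax)/EI  [x≤a] with R_A=-108/25, M_A=-144/25 = ((-108/25)·(3/2)²/2 - (-144/25)·(3/2))/1000 = 189/50000 rad
Superposition: θ = Σ θ_i = -27443/3200000 rad ≈ -0.008576 rad

θ(3/2) = -27443/3200000 rad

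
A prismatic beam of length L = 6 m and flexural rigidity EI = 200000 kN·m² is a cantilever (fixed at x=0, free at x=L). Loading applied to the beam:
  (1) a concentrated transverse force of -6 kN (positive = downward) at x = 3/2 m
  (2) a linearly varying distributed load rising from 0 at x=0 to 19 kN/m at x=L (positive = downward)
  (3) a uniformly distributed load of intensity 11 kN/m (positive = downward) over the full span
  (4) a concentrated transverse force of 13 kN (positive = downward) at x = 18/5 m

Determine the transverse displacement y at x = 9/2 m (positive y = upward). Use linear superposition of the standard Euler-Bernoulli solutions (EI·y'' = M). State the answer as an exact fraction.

Load 1 — point force P=-6 kN at a=3/2 m (b=L-a=9/2):
  y_1 = -Pa²(3x-a)/(6EI)  [x>a] = -(-6)·(3/2)²·(3·(9/2)-(3/2))/(6·200000) = 27/200000 m
Load 2 — triangular load w₀=19 kN/m (0→w₀ over full span):
  y_2 = (w₀Lx³/12-w₀L²x²/6-w₀x⁵/(120L))/EI = (19·6·(9/2)³/12-19·6²·(9/2)²/6-19·(9/2)⁵/(120·6))/200000 = -3818259/512000000 m
Load 3 — uniform load w=11 kN/m over full span:
  y_3 = -wx²(x²-4Lx+6L²)/(24EI) = -11·(9/2)²·((9/2)²-4·6·(9/2)+6·6²)/(24·200000) = -152361/25600000 m
Load 4 — point force P=13 kN at a=18/5 m (b=L-a=12/5):
  y_4 = -Pa²(3x-a)/(6EI)  [x>a] = -13·(18/5)²·(3·(9/2)-(18/5))/(6·200000) = -34749/25000000 m
Superposition: y = Σ y_i = -187700463/12800000000 m ≈ -0.014664 m

y(9/2) = -187700463/12800000000 m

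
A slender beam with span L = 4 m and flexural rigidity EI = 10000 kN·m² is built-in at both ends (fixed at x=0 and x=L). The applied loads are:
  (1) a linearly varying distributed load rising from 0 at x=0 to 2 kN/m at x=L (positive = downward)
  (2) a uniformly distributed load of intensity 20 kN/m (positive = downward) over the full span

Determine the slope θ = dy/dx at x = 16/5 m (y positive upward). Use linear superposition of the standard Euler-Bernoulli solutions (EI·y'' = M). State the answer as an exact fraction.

θ(16/5) = 1264/1171875 rad

Load 1 — triangular load w₀=2 kN/m (0→w₀ over full span):
  θ_1 = -w₀(2x(L-x)(L-2x)(x+2L)+x²(L-x)²)/(120LEI) = -2·(2·(16/5)·(4-(16/5))·(4-2·(16/5))·((16/5)+2·4)+(16/5)²·(4-(16/5))²)/(120·4·10000) = 64/1171875 rad
Load 2 — uniform load w=20 kN/m over full span:
  θ_2 = -wx(L-x)(L-2x)/(12EI) = -20·(16/5)·(4-(16/5))·(4-2·(16/5))/(12·10000) = 16/15625 rad
Superposition: θ = Σ θ_i = 1264/1171875 rad ≈ 0.001079 rad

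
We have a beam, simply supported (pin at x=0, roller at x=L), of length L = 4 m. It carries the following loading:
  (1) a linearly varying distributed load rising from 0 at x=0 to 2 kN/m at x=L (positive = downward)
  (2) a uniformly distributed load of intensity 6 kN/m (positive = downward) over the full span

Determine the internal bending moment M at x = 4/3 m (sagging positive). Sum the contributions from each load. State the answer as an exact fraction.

Load 1 — triangular load w₀=2 kN/m (0→w₀ over full span):
  M_1 = w₀Lx/6 - w₀x³/(6L) = 2·4·(4/3)/6 - 2·(4/3)³/(6·4) = 128/81 kN·m
Load 2 — uniform load w=6 kN/m over full span:
  M_2 = wx(L-x)/2 = 6·(4/3)·(4-(4/3))/2 = 32/3 kN·m
Superposition: M = Σ M_i = 992/81 kN·m ≈ 12.246914 kN·m

M(4/3) = 992/81 kN·m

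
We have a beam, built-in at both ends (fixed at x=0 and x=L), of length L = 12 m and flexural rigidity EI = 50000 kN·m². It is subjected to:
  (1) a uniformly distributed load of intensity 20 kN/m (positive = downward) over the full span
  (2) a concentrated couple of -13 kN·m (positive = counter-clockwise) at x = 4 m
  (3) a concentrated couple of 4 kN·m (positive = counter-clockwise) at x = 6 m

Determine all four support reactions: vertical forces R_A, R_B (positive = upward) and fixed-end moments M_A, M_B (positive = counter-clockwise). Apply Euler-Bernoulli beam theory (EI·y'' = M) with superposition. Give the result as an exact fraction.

Load 1 — uniform load w=20 kN/m over full span:
  R_A = wL/2 = 20·12/2 = 120 kN
  M_A = wL²/12 = 20·12²/12 = 240 kN·m
  R_B = wL/2 = 20·12/2 = 120 kN
  M_B = -wL²/12 = -20·12²/12 = -240 kN·m
Load 2 — applied couple M₀=-13 kN·m at a=4 m (b=L-a=8):
  R_A = 6M₀ab/L³ = 6·(-13)·4·8/12³ = -13/9 kN
  M_A = M₀b(2a-b)/L² = (-13)·8·(2·4-8)/12² = 0 kN·m
  R_B = -6M₀ab/L³ = -6·(-13)·4·8/12³ = 13/9 kN
  M_B = M₀a(2b-a)/L² = (-13)·4·(2·8-4)/12² = -13/3 kN·m
Load 3 — applied couple M₀=4 kN·m at a=6 m (b=L-a=6):
  R_A = 6M₀ab/L³ = 6·4·6·6/12³ = 1/2 kN
  M_A = M₀b(2a-b)/L² = 4·6·(2·6-6)/12² = 1 kN·m
  R_B = -6M₀ab/L³ = -6·4·6·6/12³ = -1/2 kN
  M_B = M₀a(2b-a)/L² = 4·6·(2·6-6)/12² = 1 kN·m
Superposition: R_A = 2143/18 kN, M_A = 241 kN·m, R_B = 2177/18 kN, M_B = -730/3 kN·m

R_A = 2143/18 kN, M_A = 241 kN·m, R_B = 2177/18 kN, M_B = -730/3 kN·m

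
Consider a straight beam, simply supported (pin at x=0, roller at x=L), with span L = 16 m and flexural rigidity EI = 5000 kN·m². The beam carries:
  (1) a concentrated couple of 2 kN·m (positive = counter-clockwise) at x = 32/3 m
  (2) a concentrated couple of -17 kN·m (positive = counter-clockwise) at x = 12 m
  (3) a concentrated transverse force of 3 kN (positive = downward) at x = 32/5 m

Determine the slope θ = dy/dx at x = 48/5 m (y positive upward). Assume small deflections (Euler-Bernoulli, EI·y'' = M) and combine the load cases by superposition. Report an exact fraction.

Load 1 — applied couple M₀=2 kN·m at a=32/3 m (b=L-a=16/3):
  θ_1 = (M₀x²/(2L)+C₁)/EI  [x≤a] with C₁=M₀(3b²-L²)/(6L)=-32/9 = (2·(48/5)²/(2·16)+(-32/9))/5000 = 62/140625 rad
Load 2 — applied couple M₀=-17 kN·m at a=12 m (b=L-a=4):
  θ_2 = (M₀x²/(2L)+C₁)/EI  [x≤a] with C₁=M₀(3b²-L²)/(6L)=221/6 = ((-17)·(48/5)²/(2·16)+(221/6))/5000 = -1819/750000 rad
Load 3 — point force P=3 kN at a=32/5 m (b=L-a=48/5):
  θ_3 = -Pa(2L²-6Lx+3x²+a²)/(6LEI)  [x>a] = -3·(32/5)·(2·16²-6·16·(48/5)+3·(48/5)²+(32/5)²)/(6·16·5000) = 288/78125 rad
Superposition: θ = Σ θ_i = 19147/11250000 rad ≈ 0.001702 rad

θ(48/5) = 19147/11250000 rad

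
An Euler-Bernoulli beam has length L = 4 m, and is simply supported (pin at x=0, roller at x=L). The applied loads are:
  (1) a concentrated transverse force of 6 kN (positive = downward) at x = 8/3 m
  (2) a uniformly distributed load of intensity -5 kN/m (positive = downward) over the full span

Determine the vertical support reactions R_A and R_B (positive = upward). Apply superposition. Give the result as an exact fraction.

R_A = -8 kN, R_B = -6 kN

Load 1 — point force P=6 kN at a=8/3 m (b=L-a=4/3):
  R_A = Pb/L = 6·(4/3)/4 = 2 kN
  R_B = Pa/L = 6·(8/3)/4 = 4 kN
Load 2 — uniform load w=-5 kN/m over full span:
  R_A = wL/2 = (-5)·4/2 = -10 kN
  R_B = wL/2 = (-5)·4/2 = -10 kN
Superposition: R_A = -8 kN, R_B = -6 kN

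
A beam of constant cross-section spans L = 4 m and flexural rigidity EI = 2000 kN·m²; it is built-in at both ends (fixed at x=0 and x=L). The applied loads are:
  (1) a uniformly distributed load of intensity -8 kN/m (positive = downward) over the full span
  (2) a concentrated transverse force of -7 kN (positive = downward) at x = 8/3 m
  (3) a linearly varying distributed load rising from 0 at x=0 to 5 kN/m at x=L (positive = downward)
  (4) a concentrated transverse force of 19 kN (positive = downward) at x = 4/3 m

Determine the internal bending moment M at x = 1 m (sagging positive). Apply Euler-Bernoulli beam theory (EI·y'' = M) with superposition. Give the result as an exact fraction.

M(1) = 403/216 kN·m

Load 1 — uniform load w=-8 kN/m over full span:
  M_1 = wLx/2 - wL²/12 - wx²/2 = (-8)·4·1/2 - (-8)·4²/12 - (-8)·1²/2 = -4/3 kN·m
Load 2 — point force P=-7 kN at a=8/3 m (b=L-a=4/3):
  M_2 = Pb²(3a+b)x/L³ - Pab²/L²  [x≤a] = (-7)·(4/3)²·(3·(8/3)+(4/3))·1/4³ - (-7)·(8/3)·(4/3)²/4² = 7/27 kN·m
Load 3 — triangular load w₀=5 kN/m (0→w₀ over full span):
  M_3 = 3w₀Lx/20 - w₀L²/30 - w₀x³/(6L) = 3·5·4·1/20 - 5·4²/30 - 5·1³/(6·4) = 1/8 kN·m
Load 4 — point force P=19 kN at a=4/3 m (b=L-a=8/3):
  M_4 = Pb²(3a+b)x/L³ - Pab²/L²  [x≤a] = 19·(8/3)²·(3·(4/3)+(8/3))·1/4³ - 19·(4/3)·(8/3)²/4² = 76/27 kN·m
Superposition: M = Σ M_i = 403/216 kN·m ≈ 1.865741 kN·m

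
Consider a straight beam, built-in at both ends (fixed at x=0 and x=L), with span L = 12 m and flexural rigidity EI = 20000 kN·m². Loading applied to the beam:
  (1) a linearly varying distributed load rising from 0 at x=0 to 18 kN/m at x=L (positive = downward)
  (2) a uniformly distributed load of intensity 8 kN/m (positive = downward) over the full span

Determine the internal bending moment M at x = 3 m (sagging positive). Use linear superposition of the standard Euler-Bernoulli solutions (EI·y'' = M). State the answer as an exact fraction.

M(3) = 321/20 kN·m

Load 1 — triangular load w₀=18 kN/m (0→w₀ over full span):
  M_1 = 3w₀Lx/20 - w₀L²/30 - w₀x³/(6L) = 3·18·12·3/20 - 18·12²/30 - 18·3³/(6·12) = 81/20 kN·m
Load 2 — uniform load w=8 kN/m over full span:
  M_2 = wLx/2 - wL²/12 - wx²/2 = 8·12·3/2 - 8·12²/12 - 8·3²/2 = 12 kN·m
Superposition: M = Σ M_i = 321/20 kN·m ≈ 16.050000 kN·m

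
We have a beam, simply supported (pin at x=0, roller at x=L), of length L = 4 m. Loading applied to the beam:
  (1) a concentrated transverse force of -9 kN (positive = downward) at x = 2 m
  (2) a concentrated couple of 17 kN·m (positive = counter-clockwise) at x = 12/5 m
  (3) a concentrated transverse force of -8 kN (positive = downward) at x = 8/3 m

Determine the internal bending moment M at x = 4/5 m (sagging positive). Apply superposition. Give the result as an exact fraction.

M(4/5) = -7/3 kN·m

Load 1 — point force P=-9 kN at a=2 m (b=L-a=2):
  M_1 = Pbx/L  [x≤a] = (-9)·2·(4/5)/4 = -18/5 kN·m
Load 2 — applied couple M₀=17 kN·m at a=12/5 m (b=L-a=8/5):
  M_2 = M₀x/L  [x≤a] = 17·(4/5)/4 = 17/5 kN·m
Load 3 — point force P=-8 kN at a=8/3 m (b=L-a=4/3):
  M_3 = Pbx/L  [x≤a] = (-8)·(4/3)·(4/5)/4 = -32/15 kN·m
Superposition: M = Σ M_i = -7/3 kN·m ≈ -2.333333 kN·m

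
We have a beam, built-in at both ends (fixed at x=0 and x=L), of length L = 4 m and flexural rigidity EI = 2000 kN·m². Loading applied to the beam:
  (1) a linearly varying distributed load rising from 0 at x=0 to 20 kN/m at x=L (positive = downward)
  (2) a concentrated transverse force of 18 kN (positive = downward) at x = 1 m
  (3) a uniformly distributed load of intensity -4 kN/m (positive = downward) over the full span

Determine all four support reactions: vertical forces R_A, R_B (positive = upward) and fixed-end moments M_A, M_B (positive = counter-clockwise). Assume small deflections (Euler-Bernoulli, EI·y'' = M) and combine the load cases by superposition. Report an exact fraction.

R_A = 307/16 kN, M_A = 371/24 kN·m, R_B = 365/16 kN, M_B = -337/24 kN·m

Load 1 — triangular load w₀=20 kN/m (0→w₀ over full span):
  R_A = 3w₀L/20 = 3·20·4/20 = 12 kN
  M_A = w₀L²/30 = 20·4²/30 = 32/3 kN·m
  R_B = 7w₀L/20 = 7·20·4/20 = 28 kN
  M_B = -w₀L²/20 = -20·4²/20 = -16 kN·m
Load 2 — point force P=18 kN at a=1 m (b=L-a=3):
  R_A = Pb²(3a+b)/L³ = 18·3²·(3·1+3)/4³ = 243/16 kN
  M_A = Pab²/L² = 18·1·3²/4² = 81/8 kN·m
  R_B = Pa²(a+3b)/L³ = 18·1²·(1+3·3)/4³ = 45/16 kN
  M_B = -Pa²b/L² = -18·1²·3/4² = -27/8 kN·m
Load 3 — uniform load w=-4 kN/m over full span:
  R_A = wL/2 = (-4)·4/2 = -8 kN
  M_A = wL²/12 = (-4)·4²/12 = -16/3 kN·m
  R_B = wL/2 = (-4)·4/2 = -8 kN
  M_B = -wL²/12 = -(-4)·4²/12 = 16/3 kN·m
Superposition: R_A = 307/16 kN, M_A = 371/24 kN·m, R_B = 365/16 kN, M_B = -337/24 kN·m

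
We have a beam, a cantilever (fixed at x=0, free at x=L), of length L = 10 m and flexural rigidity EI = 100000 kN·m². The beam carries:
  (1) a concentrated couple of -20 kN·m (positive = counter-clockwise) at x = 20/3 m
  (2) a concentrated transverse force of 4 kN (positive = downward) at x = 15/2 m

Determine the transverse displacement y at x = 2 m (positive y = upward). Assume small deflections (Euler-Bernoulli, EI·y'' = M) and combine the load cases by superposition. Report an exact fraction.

y(2) = -71/75000 m

Load 1 — applied couple M₀=-20 kN·m at a=20/3 m (b=L-a=10/3):
  y_1 = M₀x²/(2EI)  [x≤a] = (-20)·2²/(2·100000) = -1/2500 m
Load 2 — point force P=4 kN at a=15/2 m (b=L-a=5/2):
  y_2 = -Px²(3a-x)/(6EI)  [x≤a] = -4·2²·(3·(15/2)-2)/(6·100000) = -41/75000 m
Superposition: y = Σ y_i = -71/75000 m ≈ -0.000947 m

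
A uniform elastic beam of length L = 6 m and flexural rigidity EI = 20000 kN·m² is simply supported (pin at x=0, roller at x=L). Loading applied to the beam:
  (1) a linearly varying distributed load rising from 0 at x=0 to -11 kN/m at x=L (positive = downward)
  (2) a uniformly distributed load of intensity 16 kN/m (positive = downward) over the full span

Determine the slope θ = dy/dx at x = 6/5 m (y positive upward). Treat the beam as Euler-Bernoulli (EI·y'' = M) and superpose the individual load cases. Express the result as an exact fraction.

Load 1 — triangular load w₀=-11 kN/m (0→w₀ over full span):
  θ_1 = -w₀(7L⁴-30L²x²+15x⁴)/(360LEI) = -(-11)·(7·6⁴-30·6²·(6/5)²+15·(6/5)⁴)/(360·6·20000) = 3003/1562500 rad
Load 2 — uniform load w=16 kN/m over full span:
  θ_2 = -w(L³-6Lx²+4x³)/(24EI) = -16·(6³-6·6·(6/5)²+4·(6/5)³)/(24·20000) = -891/156250 rad
Superposition: θ = Σ θ_i = -5907/1562500 rad ≈ -0.003780 rad

θ(6/5) = -5907/1562500 rad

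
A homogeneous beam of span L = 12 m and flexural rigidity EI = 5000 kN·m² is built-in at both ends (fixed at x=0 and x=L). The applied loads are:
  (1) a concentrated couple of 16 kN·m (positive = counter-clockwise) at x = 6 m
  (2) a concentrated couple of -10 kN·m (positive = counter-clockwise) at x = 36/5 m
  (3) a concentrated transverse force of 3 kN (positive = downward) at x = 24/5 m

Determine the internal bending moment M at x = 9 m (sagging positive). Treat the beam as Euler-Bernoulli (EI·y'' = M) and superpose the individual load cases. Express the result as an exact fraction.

Load 1 — applied couple M₀=16 kN·m at a=6 m (b=L-a=6):
  M_1 = R_Ax - M_A - M₀  [x>a] with R_A=2, M_A=4 = 2·9 - 4 - 16 = -2 kN·m
Load 2 — applied couple M₀=-10 kN·m at a=36/5 m (b=L-a=24/5):
  M_2 = R_Ax - M_A - M₀  [x>a] with R_A=-6/5, M_A=-16/5 = (-6/5)·9 - (-16/5) - (-10) = 12/5 kN·m
Load 3 — point force P=3 kN at a=24/5 m (b=L-a=36/5):
  M_3 = Pa²(a+3b)(L-x)/L³ - Pa²b/L²  [x>a] = 3·(24/5)²·((24/5)+3·(36/5))·(12-9)/12³ - 3·(24/5)²·(36/5)/12² = -36/125 kN·m
Superposition: M = Σ M_i = 14/125 kN·m ≈ 0.112000 kN·m

M(9) = 14/125 kN·m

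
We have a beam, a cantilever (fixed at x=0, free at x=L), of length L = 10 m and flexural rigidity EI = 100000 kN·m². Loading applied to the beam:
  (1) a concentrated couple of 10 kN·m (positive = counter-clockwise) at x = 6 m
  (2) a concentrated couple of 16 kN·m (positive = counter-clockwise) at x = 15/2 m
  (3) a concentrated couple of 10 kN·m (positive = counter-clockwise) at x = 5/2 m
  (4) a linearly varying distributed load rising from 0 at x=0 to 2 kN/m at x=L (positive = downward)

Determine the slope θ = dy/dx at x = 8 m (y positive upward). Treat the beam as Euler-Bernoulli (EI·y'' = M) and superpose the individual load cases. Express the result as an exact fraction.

θ(8) = -637/1500000 rad

Load 1 — applied couple M₀=10 kN·m at a=6 m (b=L-a=4):
  θ_1 = M₀a/EI  [x>a] = 10·6/100000 = 3/5000 rad
Load 2 — applied couple M₀=16 kN·m at a=15/2 m (b=L-a=5/2):
  θ_2 = M₀a/EI  [x>a] = 16·(15/2)/100000 = 3/2500 rad
Load 3 — applied couple M₀=10 kN·m at a=5/2 m (b=L-a=15/2):
  θ_3 = M₀a/EI  [x>a] = 10·(5/2)/100000 = 1/4000 rad
Load 4 — triangular load w₀=2 kN/m (0→w₀ over full span):
  θ_4 = (w₀Lx²/4-w₀L²x/3-w₀x⁴/(24L))/EI = (2·10·8²/4-2·10²·8/3-2·8⁴/(24·10))/100000 = -116/46875 rad
Superposition: θ = Σ θ_i = -637/1500000 rad ≈ -0.000425 rad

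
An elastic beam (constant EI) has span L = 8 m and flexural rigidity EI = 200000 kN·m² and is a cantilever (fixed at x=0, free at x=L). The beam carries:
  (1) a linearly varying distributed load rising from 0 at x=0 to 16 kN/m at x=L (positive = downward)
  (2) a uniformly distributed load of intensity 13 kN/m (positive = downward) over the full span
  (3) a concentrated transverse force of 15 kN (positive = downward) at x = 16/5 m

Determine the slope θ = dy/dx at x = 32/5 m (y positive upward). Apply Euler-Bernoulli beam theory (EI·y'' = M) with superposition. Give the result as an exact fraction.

Load 1 — triangular load w₀=16 kN/m (0→w₀ over full span):
  θ_1 = (w₀Lx²/4-w₀L²x/3-w₀x⁴/(24L))/EI = (16·8·(32/5)²/4-16·8²·(32/5)/3-16·(32/5)⁴/(24·8))/200000 = -29696/5859375 rad
Load 2 — uniform load w=13 kN/m over full span:
  θ_2 = -wx(x²-3Lx+3L²)/(6EI) = -13·(32/5)·((32/5)²-3·8·(32/5)+3·8²)/(6·200000) = -6448/1171875 rad
Load 3 — point force P=15 kN at a=16/5 m (b=L-a=24/5):
  θ_3 = -Pa²/(2EI)  [x>a] = -15·(16/5)²/(2·200000) = -6/15625 rad
Superposition: θ = Σ θ_i = -64186/5859375 rad ≈ -0.010954 rad

θ(32/5) = -64186/5859375 rad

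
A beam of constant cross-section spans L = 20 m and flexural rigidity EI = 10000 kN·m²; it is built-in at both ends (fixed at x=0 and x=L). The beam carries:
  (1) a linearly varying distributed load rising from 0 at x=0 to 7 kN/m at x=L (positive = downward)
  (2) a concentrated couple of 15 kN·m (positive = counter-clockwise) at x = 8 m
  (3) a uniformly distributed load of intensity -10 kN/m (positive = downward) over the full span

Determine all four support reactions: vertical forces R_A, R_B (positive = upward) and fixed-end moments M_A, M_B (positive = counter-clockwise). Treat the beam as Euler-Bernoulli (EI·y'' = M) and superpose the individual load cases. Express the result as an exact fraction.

R_A = -1948/25 kN, M_A = -1191/5 kN·m, R_B = -1302/25 kN, M_B = 2972/15 kN·m

Load 1 — triangular load w₀=7 kN/m (0→w₀ over full span):
  R_A = 3w₀L/20 = 3·7·20/20 = 21 kN
  M_A = w₀L²/30 = 7·20²/30 = 280/3 kN·m
  R_B = 7w₀L/20 = 7·7·20/20 = 49 kN
  M_B = -w₀L²/20 = -7·20²/20 = -140 kN·m
Load 2 — applied couple M₀=15 kN·m at a=8 m (b=L-a=12):
  R_A = 6M₀ab/L³ = 6·15·8·12/20³ = 27/25 kN
  M_A = M₀b(2a-b)/L² = 15·12·(2·8-12)/20² = 9/5 kN·m
  R_B = -6M₀ab/L³ = -6·15·8·12/20³ = -27/25 kN
  M_B = M₀a(2b-a)/L² = 15·8·(2·12-8)/20² = 24/5 kN·m
Load 3 — uniform load w=-10 kN/m over full span:
  R_A = wL/2 = (-10)·20/2 = -100 kN
  M_A = wL²/12 = (-10)·20²/12 = -1000/3 kN·m
  R_B = wL/2 = (-10)·20/2 = -100 kN
  M_B = -wL²/12 = -(-10)·20²/12 = 1000/3 kN·m
Superposition: R_A = -1948/25 kN, M_A = -1191/5 kN·m, R_B = -1302/25 kN, M_B = 2972/15 kN·m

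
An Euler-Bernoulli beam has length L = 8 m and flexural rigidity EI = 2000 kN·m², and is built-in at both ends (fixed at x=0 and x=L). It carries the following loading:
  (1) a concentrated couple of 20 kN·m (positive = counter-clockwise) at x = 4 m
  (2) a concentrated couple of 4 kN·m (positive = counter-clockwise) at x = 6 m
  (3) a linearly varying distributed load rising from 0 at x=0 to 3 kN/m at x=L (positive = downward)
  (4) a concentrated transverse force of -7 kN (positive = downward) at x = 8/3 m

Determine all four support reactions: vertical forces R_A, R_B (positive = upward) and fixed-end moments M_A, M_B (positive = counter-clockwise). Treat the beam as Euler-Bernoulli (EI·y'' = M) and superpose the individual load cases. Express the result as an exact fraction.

Load 1 — applied couple M₀=20 kN·m at a=4 m (b=L-a=4):
  R_A = 6M₀ab/L³ = 6·20·4·4/8³ = 15/4 kN
  M_A = M₀b(2a-b)/L² = 20·4·(2·4-4)/8² = 5 kN·m
  R_B = -6M₀ab/L³ = -6·20·4·4/8³ = -15/4 kN
  M_B = M₀a(2b-a)/L² = 20·4·(2·4-4)/8² = 5 kN·m
Load 2 — applied couple M₀=4 kN·m at a=6 m (b=L-a=2):
  R_A = 6M₀ab/L³ = 6·4·6·2/8³ = 9/16 kN
  M_A = M₀b(2a-b)/L² = 4·2·(2·6-2)/8² = 5/4 kN·m
  R_B = -6M₀ab/L³ = -6·4·6·2/8³ = -9/16 kN
  M_B = M₀a(2b-a)/L² = 4·6·(2·2-6)/8² = -3/4 kN·m
Load 3 — triangular load w₀=3 kN/m (0→w₀ over full span):
  R_A = 3w₀L/20 = 3·3·8/20 = 18/5 kN
  M_A = w₀L²/30 = 3·8²/30 = 32/5 kN·m
  R_B = 7w₀L/20 = 7·3·8/20 = 42/5 kN
  M_B = -w₀L²/20 = -3·8²/20 = -48/5 kN·m
Load 4 — point force P=-7 kN at a=8/3 m (b=L-a=16/3):
  R_A = Pb²(3a+b)/L³ = (-7)·(16/3)²·(3·(8/3)+(16/3))/8³ = -140/27 kN
  M_A = Pab²/L² = (-7)·(8/3)·(16/3)²/8² = -224/27 kN·m
  R_B = Pa²(a+3b)/L³ = (-7)·(8/3)²·((8/3)+3·(16/3))/8³ = -49/27 kN
  M_B = -Pa²b/L² = -(-7)·(8/3)²·(16/3)/8² = 112/27 kN·m
Superposition: R_A = 5891/2160 kN, M_A = 2351/540 kN·m, R_B = 4909/2160 kN, M_B = -649/540 kN·m

R_A = 5891/2160 kN, M_A = 2351/540 kN·m, R_B = 4909/2160 kN, M_B = -649/540 kN·m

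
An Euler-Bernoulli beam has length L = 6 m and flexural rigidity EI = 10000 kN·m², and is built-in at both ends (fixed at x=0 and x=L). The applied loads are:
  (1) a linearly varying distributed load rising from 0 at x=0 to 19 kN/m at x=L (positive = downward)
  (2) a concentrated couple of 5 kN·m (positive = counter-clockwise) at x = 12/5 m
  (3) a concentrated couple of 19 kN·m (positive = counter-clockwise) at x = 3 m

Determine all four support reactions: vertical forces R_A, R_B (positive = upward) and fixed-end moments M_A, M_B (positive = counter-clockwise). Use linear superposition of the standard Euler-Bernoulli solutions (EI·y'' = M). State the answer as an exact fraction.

R_A = 461/20 kN, M_A = 563/20 kN·m, R_B = 679/20 kN, M_B = -557/20 kN·m

Load 1 — triangular load w₀=19 kN/m (0→w₀ over full span):
  R_A = 3w₀L/20 = 3·19·6/20 = 171/10 kN
  M_A = w₀L²/30 = 19·6²/30 = 114/5 kN·m
  R_B = 7w₀L/20 = 7·19·6/20 = 399/10 kN
  M_B = -w₀L²/20 = -19·6²/20 = -171/5 kN·m
Load 2 — applied couple M₀=5 kN·m at a=12/5 m (b=L-a=18/5):
  R_A = 6M₀ab/L³ = 6·5·(12/5)·(18/5)/6³ = 6/5 kN
  M_A = M₀b(2a-b)/L² = 5·(18/5)·(2·(12/5)-(18/5))/6² = 3/5 kN·m
  R_B = -6M₀ab/L³ = -6·5·(12/5)·(18/5)/6³ = -6/5 kN
  M_B = M₀a(2b-a)/L² = 5·(12/5)·(2·(18/5)-(12/5))/6² = 8/5 kN·m
Load 3 — applied couple M₀=19 kN·m at a=3 m (b=L-a=3):
  R_A = 6M₀ab/L³ = 6·19·3·3/6³ = 19/4 kN
  M_A = M₀b(2a-b)/L² = 19·3·(2·3-3)/6² = 19/4 kN·m
  R_B = -6M₀ab/L³ = -6·19·3·3/6³ = -19/4 kN
  M_B = M₀a(2b-a)/L² = 19·3·(2·3-3)/6² = 19/4 kN·m
Superposition: R_A = 461/20 kN, M_A = 563/20 kN·m, R_B = 679/20 kN, M_B = -557/20 kN·m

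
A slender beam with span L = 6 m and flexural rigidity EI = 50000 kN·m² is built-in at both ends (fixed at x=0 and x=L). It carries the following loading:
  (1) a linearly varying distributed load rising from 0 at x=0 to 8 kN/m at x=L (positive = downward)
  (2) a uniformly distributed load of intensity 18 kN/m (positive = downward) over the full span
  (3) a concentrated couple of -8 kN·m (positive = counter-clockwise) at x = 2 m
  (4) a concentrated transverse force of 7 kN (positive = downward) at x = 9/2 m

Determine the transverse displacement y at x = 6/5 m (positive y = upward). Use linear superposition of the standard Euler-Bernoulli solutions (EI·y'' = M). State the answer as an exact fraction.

y(6/5) = -7840937/12500000000 m

Load 1 — triangular load w₀=8 kN/m (0→w₀ over full span):
  y_1 = -w₀x²(L-x)²(x+2L)/(120LEI) = -8·(6/5)²·(6-(6/5))²·((6/5)+2·6)/(120·6·50000) = -4752/48828125 m
Load 2 — uniform load w=18 kN/m over full span:
  y_2 = -wx²(L-x)²/(24EI) = -18·(6/5)²·(6-(6/5))²/(24·50000) = -972/1953125 m
Load 3 — applied couple M₀=-8 kN·m at a=2 m (b=L-a=4):
  y_3 = (R_Ax³/6 - M_Ax²/2)/EI  [x≤a] with R_A=-16/9, M_A=0 = ((-16/9)·(6/5)³/6 - 0·(6/5)²/2)/50000 = -4/390625 m
Load 4 — point force P=7 kN at a=9/2 m (b=L-a=3/2):
  y_4 = -Pb²x²(3aL-(3a+b)x)/(6L³EI)  [x≤a] = -7·(3/2)²·(6/5)²·(3·(9/2)·6-(3·(9/2)+(3/2))·(6/5))/(6·6³·50000) = -441/20000000 m
Superposition: y = Σ y_i = -7840937/12500000000 m ≈ -0.000627 m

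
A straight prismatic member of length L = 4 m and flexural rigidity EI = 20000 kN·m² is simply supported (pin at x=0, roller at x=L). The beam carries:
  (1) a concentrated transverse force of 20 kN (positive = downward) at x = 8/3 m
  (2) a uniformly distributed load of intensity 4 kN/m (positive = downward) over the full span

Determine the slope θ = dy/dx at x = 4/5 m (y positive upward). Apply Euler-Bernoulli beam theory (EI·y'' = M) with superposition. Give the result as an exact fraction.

θ(4/5) = -6998/6328125 rad

Load 1 — point force P=20 kN at a=8/3 m (b=L-a=4/3):
  θ_1 = -Pb(L²-b²-3x²)/(6LEI)  [x≤a] = -20·(4/3)·(4²-(4/3)²-3·(4/5)²)/(6·4·20000) = -173/253125 rad
Load 2 — uniform load w=4 kN/m over full span:
  θ_2 = -w(L³-6Lx²+4x³)/(24EI) = -4·(4³-6·4·(4/5)²+4·(4/5)³)/(24·20000) = -33/78125 rad
Superposition: θ = Σ θ_i = -6998/6328125 rad ≈ -0.001106 rad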